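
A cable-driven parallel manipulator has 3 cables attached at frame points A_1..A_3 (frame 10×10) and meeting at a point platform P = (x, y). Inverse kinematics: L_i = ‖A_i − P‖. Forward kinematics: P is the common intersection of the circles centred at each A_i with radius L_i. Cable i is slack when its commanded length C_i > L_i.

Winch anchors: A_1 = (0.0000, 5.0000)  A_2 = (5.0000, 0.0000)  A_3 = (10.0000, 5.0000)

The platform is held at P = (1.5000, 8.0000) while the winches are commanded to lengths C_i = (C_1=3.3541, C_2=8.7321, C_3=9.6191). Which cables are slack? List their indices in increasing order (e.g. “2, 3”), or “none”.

i=1: geometric 3.3541 vs commanded 3.3541 ⇒ taut
i=2: geometric 8.7321 vs commanded 8.7321 ⇒ taut
i=3: geometric 9.0139 vs commanded 9.6191 ⇒ slack

3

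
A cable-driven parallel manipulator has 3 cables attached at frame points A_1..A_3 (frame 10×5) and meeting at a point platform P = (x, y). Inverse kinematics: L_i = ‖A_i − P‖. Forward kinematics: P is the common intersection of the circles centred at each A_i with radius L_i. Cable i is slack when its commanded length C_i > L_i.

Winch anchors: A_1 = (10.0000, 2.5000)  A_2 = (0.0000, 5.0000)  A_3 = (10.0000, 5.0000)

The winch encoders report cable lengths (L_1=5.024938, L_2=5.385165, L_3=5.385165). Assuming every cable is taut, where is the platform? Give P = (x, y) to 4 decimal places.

(5.0000, 3.0000)

each cable: (A_i−P)·(A_i−P) = L_i²; let q_i = ‖A_i‖²−L_i²
q_1 = 100.0000+6.2500−25.2500 = 81.0000
row 1: 20.0000x − 5.0000y = 85.0000  (q_2=-4.0000)
row 2: 0.0000x − 5.0000y = -15.0000  (q_3=96.0000)
Cramer on rows 1–2 → x = 5.0000, y = 3.0000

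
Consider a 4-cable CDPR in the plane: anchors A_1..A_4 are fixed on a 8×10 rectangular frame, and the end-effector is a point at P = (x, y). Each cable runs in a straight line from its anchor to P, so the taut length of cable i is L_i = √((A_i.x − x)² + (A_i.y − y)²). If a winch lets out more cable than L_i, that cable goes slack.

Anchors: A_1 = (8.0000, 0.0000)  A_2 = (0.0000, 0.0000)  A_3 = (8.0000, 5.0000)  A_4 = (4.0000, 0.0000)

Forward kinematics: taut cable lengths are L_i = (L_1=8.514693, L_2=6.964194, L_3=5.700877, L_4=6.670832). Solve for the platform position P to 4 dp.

circle eqns → linear via eq_j − eq_1; set c_j = A_j·A_j − L_j²
c_1 = 64.0000+0.0000−72.5000 = -8.5000
16.0000·x + 0.0000·y = c_1−c_2 = 40.0000
0.0000·x − 10.0000·y = c_1−c_3 = -65.0000
8.0000·x + 0.0000·y = c_1−c_4 = 20.0000
solve first two rows → x=2.5000, y=6.5000
check cable 4: ‖A_4−P‖² = 44.5000 ≈ L_4² = 44.5000 ✓

(2.5000, 6.5000)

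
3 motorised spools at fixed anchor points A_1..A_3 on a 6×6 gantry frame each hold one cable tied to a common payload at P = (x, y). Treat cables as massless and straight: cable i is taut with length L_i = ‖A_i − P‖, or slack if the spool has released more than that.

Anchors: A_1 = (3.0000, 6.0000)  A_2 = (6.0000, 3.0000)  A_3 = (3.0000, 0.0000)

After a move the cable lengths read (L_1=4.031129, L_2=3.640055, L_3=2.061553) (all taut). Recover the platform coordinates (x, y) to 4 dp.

(2.5000, 2.0000)

expand ‖A_i−P‖²=L_i² and subtract eq 1 (k_i ≔ ‖A_i‖²−L_i²)
k_1 = 9.0000+36.0000−16.2500 = 28.7500
eq1−eq2 → [-6.0000  6.0000]·P = -3.0000
eq1−eq3 → [0.0000  12.0000]·P = 24.0000
2×2 solve → P = (2.5000, 2.0000)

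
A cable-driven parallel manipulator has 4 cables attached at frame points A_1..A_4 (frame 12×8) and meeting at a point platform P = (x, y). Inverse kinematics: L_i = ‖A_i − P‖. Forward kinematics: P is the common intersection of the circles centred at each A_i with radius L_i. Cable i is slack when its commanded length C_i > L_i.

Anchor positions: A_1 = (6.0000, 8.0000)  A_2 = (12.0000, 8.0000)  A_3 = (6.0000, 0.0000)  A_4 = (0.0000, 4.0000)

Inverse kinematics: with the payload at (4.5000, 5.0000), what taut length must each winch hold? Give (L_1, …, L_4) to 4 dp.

L_1: Δ = A_1−P = (1.5000, 3.0000) → ‖Δ‖ = √11.2500 = 3.3541
L_2: Δ = A_2−P = (7.5000, 3.0000) → ‖Δ‖ = √65.2500 = 8.0777
L_3: Δ = A_3−P = (1.5000, -5.0000) → ‖Δ‖ = √27.2500 = 5.2202
L_4: Δ = A_4−P = (-4.5000, -1.0000) → ‖Δ‖ = √21.2500 = 4.6098

(3.3541, 8.0777, 5.2202, 4.6098)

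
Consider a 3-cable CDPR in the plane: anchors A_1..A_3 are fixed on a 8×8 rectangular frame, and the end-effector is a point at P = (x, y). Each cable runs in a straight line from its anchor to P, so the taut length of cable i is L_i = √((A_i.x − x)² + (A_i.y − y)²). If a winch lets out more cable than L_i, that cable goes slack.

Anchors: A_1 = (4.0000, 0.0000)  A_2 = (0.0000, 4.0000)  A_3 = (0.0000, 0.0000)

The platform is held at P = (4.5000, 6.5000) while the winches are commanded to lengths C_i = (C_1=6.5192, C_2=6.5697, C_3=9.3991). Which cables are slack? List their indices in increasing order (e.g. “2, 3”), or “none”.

2, 3

cable 1: √((-0.5000)²+(-6.5000)²)=6.5192, C_1=6.5192: taut
cable 2: √((-4.5000)²+(-2.5000)²)=5.1478, C_2=6.5697: slack
cable 3: √((-4.5000)²+(-6.5000)²)=7.9057, C_3=9.3991: slack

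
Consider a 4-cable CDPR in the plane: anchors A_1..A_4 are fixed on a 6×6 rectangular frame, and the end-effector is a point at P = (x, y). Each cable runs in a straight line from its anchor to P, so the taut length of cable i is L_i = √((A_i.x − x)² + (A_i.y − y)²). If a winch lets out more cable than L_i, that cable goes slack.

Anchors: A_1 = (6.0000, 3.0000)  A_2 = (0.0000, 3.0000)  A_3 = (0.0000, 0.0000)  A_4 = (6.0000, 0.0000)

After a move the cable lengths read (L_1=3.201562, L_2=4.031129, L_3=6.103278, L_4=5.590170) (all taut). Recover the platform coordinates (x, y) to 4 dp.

(3.5000, 5.0000)

expand ‖A_i−P‖²=L_i² and subtract eq 1 (c_i ≔ ‖A_i‖²−L_i²)
c_1 = 36.0000+9.0000−10.2500 = 34.7500
eq1−eq2 → [12.0000  0.0000]·P = 42.0000
eq1−eq3 → [12.0000  6.0000]·P = 72.0000
eq1−eq4 → [0.0000  6.0000]·P = 30.0000
2×2 solve → P = (3.5000, 5.0000)
check cable 4: ‖A_4−P‖² = 31.2500 ≈ L_4² = 31.2500 ✓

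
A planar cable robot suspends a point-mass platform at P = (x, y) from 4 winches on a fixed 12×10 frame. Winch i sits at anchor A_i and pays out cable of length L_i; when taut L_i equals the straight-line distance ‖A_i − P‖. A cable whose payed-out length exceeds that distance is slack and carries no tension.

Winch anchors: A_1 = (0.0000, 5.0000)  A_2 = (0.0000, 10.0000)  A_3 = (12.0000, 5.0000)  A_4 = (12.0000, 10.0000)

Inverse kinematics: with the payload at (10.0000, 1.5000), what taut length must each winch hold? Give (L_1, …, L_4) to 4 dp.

(10.5948, 13.1244, 4.0311, 8.7321)

L_1: Δ = A_1−P = (-10.0000, 3.5000) → ‖Δ‖ = √112.2500 = 10.5948
L_2: Δ = A_2−P = (-10.0000, 8.5000) → ‖Δ‖ = √172.2500 = 13.1244
L_3: Δ = A_3−P = (2.0000, 3.5000) → ‖Δ‖ = √16.2500 = 4.0311
L_4: Δ = A_4−P = (2.0000, 8.5000) → ‖Δ‖ = √76.2500 = 8.7321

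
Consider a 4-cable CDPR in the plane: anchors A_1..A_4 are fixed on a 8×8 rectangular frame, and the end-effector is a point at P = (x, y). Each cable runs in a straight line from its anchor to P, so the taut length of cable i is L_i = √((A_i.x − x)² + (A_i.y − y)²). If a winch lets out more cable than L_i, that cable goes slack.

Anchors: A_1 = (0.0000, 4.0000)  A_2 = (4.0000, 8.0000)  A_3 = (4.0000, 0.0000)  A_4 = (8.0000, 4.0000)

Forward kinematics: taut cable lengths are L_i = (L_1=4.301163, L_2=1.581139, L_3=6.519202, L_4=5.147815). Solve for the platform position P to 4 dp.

(3.5000, 6.5000)

expand ‖A_i−P‖²=L_i² and subtract eq 1 (q_i ≔ ‖A_i‖²−L_i²)
q_1 = 0.0000+16.0000−18.5000 = -2.5000
eq1−eq2 → [-8.0000  -8.0000]·P = -80.0000
eq1−eq3 → [-8.0000  8.0000]·P = 24.0000
eq1−eq4 → [-16.0000  0.0000]·P = -56.0000
2×2 solve → P = (3.5000, 6.5000)
check cable 4: ‖A_4−P‖² = 26.5000 ≈ L_4² = 26.5000 ✓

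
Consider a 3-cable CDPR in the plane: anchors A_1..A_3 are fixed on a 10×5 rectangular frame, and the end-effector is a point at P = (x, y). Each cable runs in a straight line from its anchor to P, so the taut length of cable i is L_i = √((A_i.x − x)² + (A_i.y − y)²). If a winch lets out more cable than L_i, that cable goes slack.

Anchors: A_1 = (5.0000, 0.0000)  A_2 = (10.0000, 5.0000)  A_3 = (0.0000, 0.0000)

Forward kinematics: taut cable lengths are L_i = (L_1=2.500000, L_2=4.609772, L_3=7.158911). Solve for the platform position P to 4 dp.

expand ‖A_i−P‖²=L_i² and subtract eq 1 (c_i ≔ ‖A_i‖²−L_i²)
c_1 = 25.0000+0.0000−6.2500 = 18.7500
eq1−eq2 → [-10.0000  -10.0000]·P = -85.0000
eq1−eq3 → [10.0000  0.0000]·P = 70.0000
2×2 solve → P = (7.0000, 1.5000)

(7.0000, 1.5000)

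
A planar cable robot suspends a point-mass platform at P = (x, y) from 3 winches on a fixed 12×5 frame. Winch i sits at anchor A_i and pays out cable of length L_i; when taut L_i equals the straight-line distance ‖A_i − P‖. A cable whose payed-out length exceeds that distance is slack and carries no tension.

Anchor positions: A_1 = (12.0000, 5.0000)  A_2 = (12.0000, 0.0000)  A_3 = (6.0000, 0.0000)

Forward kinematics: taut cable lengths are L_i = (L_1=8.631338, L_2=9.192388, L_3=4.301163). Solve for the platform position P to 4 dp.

(3.5000, 3.5000)

circle eqns → linear via eq_j − eq_1; set c_j = A_j·A_j − L_j²
c_1 = 144.0000+25.0000−74.5000 = 94.5000
0.0000·x + 10.0000·y = c_1−c_2 = 35.0000
12.0000·x + 10.0000·y = c_1−c_3 = 77.0000
solve first two rows → x=3.5000, y=3.5000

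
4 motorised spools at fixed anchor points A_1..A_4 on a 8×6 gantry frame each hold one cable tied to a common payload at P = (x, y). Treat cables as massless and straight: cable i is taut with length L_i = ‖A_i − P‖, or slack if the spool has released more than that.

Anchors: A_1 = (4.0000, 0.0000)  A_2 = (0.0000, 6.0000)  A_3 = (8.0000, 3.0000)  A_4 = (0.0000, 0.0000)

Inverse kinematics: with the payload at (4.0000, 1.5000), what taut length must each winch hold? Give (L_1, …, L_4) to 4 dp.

(1.5000, 6.0208, 4.2720, 4.2720)

L_1 = √((4.0000−4.0000)² + (0.0000−1.5000)²) = 1.5000
L_2 = √((0.0000−4.0000)² + (6.0000−1.5000)²) = 6.0208
L_3 = √((8.0000−4.0000)² + (3.0000−1.5000)²) = 4.2720
L_4 = √((0.0000−4.0000)² + (0.0000−1.5000)²) = 4.2720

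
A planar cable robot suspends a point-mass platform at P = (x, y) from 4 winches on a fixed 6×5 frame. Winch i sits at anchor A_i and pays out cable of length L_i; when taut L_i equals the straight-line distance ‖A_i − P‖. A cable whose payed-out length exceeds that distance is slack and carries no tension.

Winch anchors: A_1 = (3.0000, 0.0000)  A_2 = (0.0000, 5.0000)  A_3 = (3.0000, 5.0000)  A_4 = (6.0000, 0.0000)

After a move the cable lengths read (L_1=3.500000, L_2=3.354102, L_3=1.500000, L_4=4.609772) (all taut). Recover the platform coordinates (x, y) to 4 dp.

(3.0000, 3.5000)

each cable: (A_i−P)·(A_i−P) = L_i²; let c_i = ‖A_i‖²−L_i²
c_1 = 9.0000+0.0000−12.2500 = -3.2500
row 1: 6.0000x − 10.0000y = -17.0000  (c_2=13.7500)
row 2: 0.0000x − 10.0000y = -35.0000  (c_3=31.7500)
row 3: -6.0000x + 0.0000y = -18.0000  (c_4=14.7500)
Cramer on rows 1–2 → x = 3.0000, y = 3.5000
check cable 4: ‖A_4−P‖² = 21.2500 ≈ L_4² = 21.2500 ✓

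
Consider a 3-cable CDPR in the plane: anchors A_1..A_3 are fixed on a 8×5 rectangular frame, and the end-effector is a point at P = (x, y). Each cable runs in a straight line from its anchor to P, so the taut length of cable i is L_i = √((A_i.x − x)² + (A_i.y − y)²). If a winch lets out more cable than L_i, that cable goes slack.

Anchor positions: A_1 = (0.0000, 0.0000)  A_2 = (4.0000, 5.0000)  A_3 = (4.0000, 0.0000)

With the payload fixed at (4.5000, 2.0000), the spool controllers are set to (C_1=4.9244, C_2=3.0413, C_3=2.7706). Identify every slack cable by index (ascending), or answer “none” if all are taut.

i=1: geometric 4.9244 vs commanded 4.9244 ⇒ taut
i=2: geometric 3.0414 vs commanded 3.0413 ⇒ taut
i=3: geometric 2.0616 vs commanded 2.7706 ⇒ slack

3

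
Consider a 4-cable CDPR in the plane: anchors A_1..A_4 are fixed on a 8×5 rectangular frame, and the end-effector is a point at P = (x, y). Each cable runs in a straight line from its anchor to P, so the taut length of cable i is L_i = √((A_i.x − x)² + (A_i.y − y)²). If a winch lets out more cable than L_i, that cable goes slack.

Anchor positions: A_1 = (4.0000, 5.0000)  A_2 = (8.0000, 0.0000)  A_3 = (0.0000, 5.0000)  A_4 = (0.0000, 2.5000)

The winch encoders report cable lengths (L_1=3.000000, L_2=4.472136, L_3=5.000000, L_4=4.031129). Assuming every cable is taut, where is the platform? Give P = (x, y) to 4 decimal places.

each cable: (A_i−P)·(A_i−P) = L_i²; let q_i = ‖A_i‖²−L_i²
q_1 = 16.0000+25.0000−9.0000 = 32.0000
row 1: -8.0000x + 10.0000y = -12.0000  (q_2=44.0000)
row 2: 8.0000x + 0.0000y = 32.0000  (q_3=0.0000)
row 3: 8.0000x + 5.0000y = 42.0000  (q_4=-10.0000)
Cramer on rows 1–2 → x = 4.0000, y = 2.0000
check cable 4: ‖A_4−P‖² = 16.2500 ≈ L_4² = 16.2500 ✓

(4.0000, 2.0000)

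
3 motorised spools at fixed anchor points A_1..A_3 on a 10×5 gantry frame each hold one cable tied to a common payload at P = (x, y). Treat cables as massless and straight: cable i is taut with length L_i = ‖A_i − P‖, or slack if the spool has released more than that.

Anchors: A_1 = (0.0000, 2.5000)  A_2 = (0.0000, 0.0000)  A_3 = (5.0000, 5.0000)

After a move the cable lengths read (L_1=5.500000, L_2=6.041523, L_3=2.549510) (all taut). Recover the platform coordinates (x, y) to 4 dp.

expand ‖A_i−P‖²=L_i² and subtract eq 1 (k_i ≔ ‖A_i‖²−L_i²)
k_1 = 0.0000+6.2500−30.2500 = -24.0000
eq1−eq2 → [0.0000  5.0000]·P = 12.5000
eq1−eq3 → [-10.0000  -5.0000]·P = -67.5000
2×2 solve → P = (5.5000, 2.5000)

(5.5000, 2.5000)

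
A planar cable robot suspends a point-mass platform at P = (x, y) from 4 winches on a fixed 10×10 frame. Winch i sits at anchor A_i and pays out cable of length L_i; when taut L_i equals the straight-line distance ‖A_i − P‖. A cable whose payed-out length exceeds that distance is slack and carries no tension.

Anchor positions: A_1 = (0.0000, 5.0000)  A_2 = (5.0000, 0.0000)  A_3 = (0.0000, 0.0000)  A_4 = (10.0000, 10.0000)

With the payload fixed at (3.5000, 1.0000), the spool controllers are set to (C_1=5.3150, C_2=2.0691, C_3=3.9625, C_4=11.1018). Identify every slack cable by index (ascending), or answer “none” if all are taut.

2, 3

i=1: geometric 5.3151 vs commanded 5.3150 ⇒ taut
i=2: geometric 1.8028 vs commanded 2.0691 ⇒ slack
i=3: geometric 3.6401 vs commanded 3.9625 ⇒ slack
i=4: geometric 11.1018 vs commanded 11.1018 ⇒ taut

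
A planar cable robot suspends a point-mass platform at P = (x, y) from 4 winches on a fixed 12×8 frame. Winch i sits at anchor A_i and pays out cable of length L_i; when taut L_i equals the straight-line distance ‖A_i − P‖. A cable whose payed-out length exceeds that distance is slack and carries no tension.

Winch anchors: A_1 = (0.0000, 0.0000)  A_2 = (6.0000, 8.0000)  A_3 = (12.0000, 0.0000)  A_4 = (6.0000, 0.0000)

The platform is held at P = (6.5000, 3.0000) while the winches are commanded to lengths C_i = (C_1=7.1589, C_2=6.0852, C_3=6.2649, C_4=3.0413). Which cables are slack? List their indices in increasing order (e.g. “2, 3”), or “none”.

cable 1: √((-6.5000)²+(-3.0000)²)=7.1589, C_1=7.1589: taut
cable 2: √((-0.5000)²+(5.0000)²)=5.0249, C_2=6.0852: slack
cable 3: √((5.5000)²+(-3.0000)²)=6.2650, C_3=6.2649: taut
cable 4: √((-0.5000)²+(-3.0000)²)=3.0414, C_4=3.0413: taut

2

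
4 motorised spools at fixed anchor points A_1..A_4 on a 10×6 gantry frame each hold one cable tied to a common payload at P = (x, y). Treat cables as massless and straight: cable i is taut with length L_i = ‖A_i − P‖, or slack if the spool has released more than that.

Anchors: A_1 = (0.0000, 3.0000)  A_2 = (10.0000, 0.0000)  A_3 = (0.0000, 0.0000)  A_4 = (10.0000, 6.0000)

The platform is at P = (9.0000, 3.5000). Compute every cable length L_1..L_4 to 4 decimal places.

(9.0139, 3.6401, 9.6566, 2.6926)

cable 1: Δx=-9.0000, Δy=-0.5000; L_1 = √(Δx²+Δy²) = 9.0139
cable 2: Δx=1.0000, Δy=-3.5000; L_2 = √(Δx²+Δy²) = 3.6401
cable 3: Δx=-9.0000, Δy=-3.5000; L_3 = √(Δx²+Δy²) = 9.6566
cable 4: Δx=1.0000, Δy=2.5000; L_4 = √(Δx²+Δy²) = 2.6926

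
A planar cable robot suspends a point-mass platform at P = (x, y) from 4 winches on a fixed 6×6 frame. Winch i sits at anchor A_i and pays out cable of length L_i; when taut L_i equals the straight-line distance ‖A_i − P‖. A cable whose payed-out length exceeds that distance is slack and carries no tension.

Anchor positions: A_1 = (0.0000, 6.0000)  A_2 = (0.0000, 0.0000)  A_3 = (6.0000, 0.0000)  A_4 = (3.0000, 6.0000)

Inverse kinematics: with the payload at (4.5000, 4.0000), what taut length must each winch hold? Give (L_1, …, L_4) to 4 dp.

L_1: Δ = A_1−P = (-4.5000, 2.0000) → ‖Δ‖ = √24.2500 = 4.9244
L_2: Δ = A_2−P = (-4.5000, -4.0000) → ‖Δ‖ = √36.2500 = 6.0208
L_3: Δ = A_3−P = (1.5000, -4.0000) → ‖Δ‖ = √18.2500 = 4.2720
L_4: Δ = A_4−P = (-1.5000, 2.0000) → ‖Δ‖ = √6.2500 = 2.5000

(4.9244, 6.0208, 4.2720, 2.5000)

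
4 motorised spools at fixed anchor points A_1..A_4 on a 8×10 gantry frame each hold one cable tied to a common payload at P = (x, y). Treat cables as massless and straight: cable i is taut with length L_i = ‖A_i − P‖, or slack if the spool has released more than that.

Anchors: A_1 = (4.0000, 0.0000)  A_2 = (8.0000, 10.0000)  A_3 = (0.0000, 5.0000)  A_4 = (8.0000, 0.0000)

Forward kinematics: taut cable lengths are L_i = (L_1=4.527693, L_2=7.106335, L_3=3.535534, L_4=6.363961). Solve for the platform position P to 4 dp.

(3.5000, 4.5000)

each cable: (A_i−P)·(A_i−P) = L_i²; let q_i = ‖A_i‖²−L_i²
q_1 = 16.0000+0.0000−20.5000 = -4.5000
row 1: -8.0000x − 20.0000y = -118.0000  (q_2=113.5000)
row 2: 8.0000x − 10.0000y = -17.0000  (q_3=12.5000)
row 3: -8.0000x + 0.0000y = -28.0000  (q_4=23.5000)
Cramer on rows 1–2 → x = 3.5000, y = 4.5000
check cable 4: ‖A_4−P‖² = 40.5000 ≈ L_4² = 40.5000 ✓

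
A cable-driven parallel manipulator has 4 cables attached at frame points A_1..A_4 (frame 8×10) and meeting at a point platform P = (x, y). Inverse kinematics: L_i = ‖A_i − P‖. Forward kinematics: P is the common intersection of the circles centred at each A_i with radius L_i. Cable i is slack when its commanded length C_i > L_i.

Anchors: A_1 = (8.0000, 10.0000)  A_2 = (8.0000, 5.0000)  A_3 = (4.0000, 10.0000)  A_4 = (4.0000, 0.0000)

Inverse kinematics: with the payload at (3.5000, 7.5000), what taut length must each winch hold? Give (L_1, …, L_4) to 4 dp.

(5.1478, 5.1478, 2.5495, 7.5166)

cable 1: Δx=4.5000, Δy=2.5000; L_1 = √(Δx²+Δy²) = 5.1478
cable 2: Δx=4.5000, Δy=-2.5000; L_2 = √(Δx²+Δy²) = 5.1478
cable 3: Δx=0.5000, Δy=2.5000; L_3 = √(Δx²+Δy²) = 2.5495
cable 4: Δx=0.5000, Δy=-7.5000; L_4 = √(Δx²+Δy²) = 7.5166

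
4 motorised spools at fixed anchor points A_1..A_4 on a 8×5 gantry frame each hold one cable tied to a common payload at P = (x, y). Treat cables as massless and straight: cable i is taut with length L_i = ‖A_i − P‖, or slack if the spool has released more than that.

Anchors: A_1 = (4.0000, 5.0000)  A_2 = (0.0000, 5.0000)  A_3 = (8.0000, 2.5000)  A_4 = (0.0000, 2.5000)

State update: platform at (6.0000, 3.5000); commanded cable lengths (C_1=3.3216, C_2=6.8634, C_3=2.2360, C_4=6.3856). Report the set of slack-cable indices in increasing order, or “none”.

i=1: geometric 2.5000 vs commanded 3.3216 ⇒ slack
i=2: geometric 6.1847 vs commanded 6.8634 ⇒ slack
i=3: geometric 2.2361 vs commanded 2.2360 ⇒ taut
i=4: geometric 6.0828 vs commanded 6.3856 ⇒ slack

1, 2, 4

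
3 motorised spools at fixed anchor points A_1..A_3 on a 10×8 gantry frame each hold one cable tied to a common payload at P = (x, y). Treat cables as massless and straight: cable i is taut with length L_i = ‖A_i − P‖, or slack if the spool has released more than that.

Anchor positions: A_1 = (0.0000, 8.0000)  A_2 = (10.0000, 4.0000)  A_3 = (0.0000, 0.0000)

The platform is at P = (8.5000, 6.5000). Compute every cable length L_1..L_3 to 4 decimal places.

(8.6313, 2.9155, 10.7005)

L_1: Δ = A_1−P = (-8.5000, 1.5000) → ‖Δ‖ = √74.5000 = 8.6313
L_2: Δ = A_2−P = (1.5000, -2.5000) → ‖Δ‖ = √8.5000 = 2.9155
L_3: Δ = A_3−P = (-8.5000, -6.5000) → ‖Δ‖ = √114.5000 = 10.7005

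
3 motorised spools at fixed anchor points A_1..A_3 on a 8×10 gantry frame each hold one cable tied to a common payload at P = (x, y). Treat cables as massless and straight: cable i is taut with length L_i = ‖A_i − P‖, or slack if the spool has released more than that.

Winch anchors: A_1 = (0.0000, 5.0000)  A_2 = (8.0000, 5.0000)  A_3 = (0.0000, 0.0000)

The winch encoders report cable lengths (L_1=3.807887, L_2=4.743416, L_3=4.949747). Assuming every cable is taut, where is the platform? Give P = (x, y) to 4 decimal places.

expand ‖A_i−P‖²=L_i² and subtract eq 1 (q_i ≔ ‖A_i‖²−L_i²)
q_1 = 0.0000+25.0000−14.5000 = 10.5000
eq1−eq2 → [-16.0000  0.0000]·P = -56.0000
eq1−eq3 → [0.0000  10.0000]·P = 35.0000
2×2 solve → P = (3.5000, 3.5000)

(3.5000, 3.5000)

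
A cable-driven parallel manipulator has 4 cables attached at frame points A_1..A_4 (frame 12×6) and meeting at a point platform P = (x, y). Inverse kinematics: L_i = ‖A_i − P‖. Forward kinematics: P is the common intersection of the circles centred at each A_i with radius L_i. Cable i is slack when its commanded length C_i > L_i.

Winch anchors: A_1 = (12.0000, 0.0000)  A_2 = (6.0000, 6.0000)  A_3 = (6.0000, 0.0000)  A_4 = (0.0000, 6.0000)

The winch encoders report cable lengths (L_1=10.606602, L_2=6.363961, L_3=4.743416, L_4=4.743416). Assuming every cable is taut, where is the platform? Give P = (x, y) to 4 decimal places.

circle eqns → linear via eq_j − eq_1; set q_j = A_j·A_j − L_j²
q_1 = 144.0000+0.0000−112.5000 = 31.5000
12.0000·x − 12.0000·y = q_1−q_2 = 0.0000
12.0000·x + 0.0000·y = q_1−q_3 = 18.0000
24.0000·x − 12.0000·y = q_1−q_4 = 18.0000
solve first two rows → x=1.5000, y=1.5000
check cable 4: ‖A_4−P‖² = 22.5000 ≈ L_4² = 22.5000 ✓

(1.5000, 1.5000)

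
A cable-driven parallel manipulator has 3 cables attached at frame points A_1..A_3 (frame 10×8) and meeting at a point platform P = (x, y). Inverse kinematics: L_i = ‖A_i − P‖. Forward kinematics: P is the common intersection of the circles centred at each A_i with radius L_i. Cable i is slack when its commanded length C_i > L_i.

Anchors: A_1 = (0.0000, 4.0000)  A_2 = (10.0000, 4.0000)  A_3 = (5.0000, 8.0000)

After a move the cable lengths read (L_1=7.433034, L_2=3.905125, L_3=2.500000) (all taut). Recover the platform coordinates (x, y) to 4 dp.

(7.0000, 6.5000)

expand ‖A_i−P‖²=L_i² and subtract eq 1 (q_i ≔ ‖A_i‖²−L_i²)
q_1 = 0.0000+16.0000−55.2500 = -39.2500
eq1−eq2 → [-20.0000  0.0000]·P = -140.0000
eq1−eq3 → [-10.0000  -8.0000]·P = -122.0000
2×2 solve → P = (7.0000, 6.5000)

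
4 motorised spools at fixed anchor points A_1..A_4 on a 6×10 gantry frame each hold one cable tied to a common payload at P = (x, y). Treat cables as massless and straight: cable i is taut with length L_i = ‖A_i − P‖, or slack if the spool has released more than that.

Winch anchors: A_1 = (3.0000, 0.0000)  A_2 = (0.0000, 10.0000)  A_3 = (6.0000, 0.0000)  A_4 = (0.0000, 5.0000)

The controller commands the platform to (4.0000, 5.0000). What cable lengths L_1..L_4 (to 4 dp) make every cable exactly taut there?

L_1 = √((3.0000−4.0000)² + (0.0000−5.0000)²) = 5.0990
L_2 = √((0.0000−4.0000)² + (10.0000−5.0000)²) = 6.4031
L_3 = √((6.0000−4.0000)² + (0.0000−5.0000)²) = 5.3852
L_4 = √((0.0000−4.0000)² + (5.0000−5.0000)²) = 4.0000

(5.0990, 6.4031, 5.3852, 4.0000)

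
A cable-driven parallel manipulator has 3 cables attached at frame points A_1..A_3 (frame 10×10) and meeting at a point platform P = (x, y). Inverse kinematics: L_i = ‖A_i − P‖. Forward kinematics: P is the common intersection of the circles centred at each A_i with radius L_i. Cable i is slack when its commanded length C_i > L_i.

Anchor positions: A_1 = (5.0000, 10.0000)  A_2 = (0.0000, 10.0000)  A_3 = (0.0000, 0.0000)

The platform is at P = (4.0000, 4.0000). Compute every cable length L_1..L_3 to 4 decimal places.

L_1: Δ = A_1−P = (1.0000, 6.0000) → ‖Δ‖ = √37.0000 = 6.0828
L_2: Δ = A_2−P = (-4.0000, 6.0000) → ‖Δ‖ = √52.0000 = 7.2111
L_3: Δ = A_3−P = (-4.0000, -4.0000) → ‖Δ‖ = √32.0000 = 5.6569

(6.0828, 7.2111, 5.6569)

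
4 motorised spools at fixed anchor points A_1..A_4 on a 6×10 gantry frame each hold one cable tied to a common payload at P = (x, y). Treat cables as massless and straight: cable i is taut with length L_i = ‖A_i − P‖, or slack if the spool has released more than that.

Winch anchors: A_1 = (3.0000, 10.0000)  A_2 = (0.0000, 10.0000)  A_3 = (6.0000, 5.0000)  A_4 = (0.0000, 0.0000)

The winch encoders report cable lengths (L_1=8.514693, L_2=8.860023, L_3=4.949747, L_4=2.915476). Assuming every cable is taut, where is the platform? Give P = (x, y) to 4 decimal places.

(2.5000, 1.5000)

expand ‖A_i−P‖²=L_i² and subtract eq 1 (q_i ≔ ‖A_i‖²−L_i²)
q_1 = 9.0000+100.0000−72.5000 = 36.5000
eq1−eq2 → [6.0000  0.0000]·P = 15.0000
eq1−eq3 → [-6.0000  10.0000]·P = 0.0000
eq1−eq4 → [6.0000  20.0000]·P = 45.0000
2×2 solve → P = (2.5000, 1.5000)
check cable 4: ‖A_4−P‖² = 8.5000 ≈ L_4² = 8.5000 ✓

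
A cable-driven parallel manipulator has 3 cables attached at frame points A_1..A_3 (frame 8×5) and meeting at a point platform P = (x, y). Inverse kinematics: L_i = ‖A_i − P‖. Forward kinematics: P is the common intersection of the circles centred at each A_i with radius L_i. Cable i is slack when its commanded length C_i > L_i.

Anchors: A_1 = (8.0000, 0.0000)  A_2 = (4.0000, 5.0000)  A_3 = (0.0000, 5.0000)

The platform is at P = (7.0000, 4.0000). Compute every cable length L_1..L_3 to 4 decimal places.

(4.1231, 3.1623, 7.0711)

cable 1: Δx=1.0000, Δy=-4.0000; L_1 = √(Δx²+Δy²) = 4.1231
cable 2: Δx=-3.0000, Δy=1.0000; L_2 = √(Δx²+Δy²) = 3.1623
cable 3: Δx=-7.0000, Δy=1.0000; L_3 = √(Δx²+Δy²) = 7.0711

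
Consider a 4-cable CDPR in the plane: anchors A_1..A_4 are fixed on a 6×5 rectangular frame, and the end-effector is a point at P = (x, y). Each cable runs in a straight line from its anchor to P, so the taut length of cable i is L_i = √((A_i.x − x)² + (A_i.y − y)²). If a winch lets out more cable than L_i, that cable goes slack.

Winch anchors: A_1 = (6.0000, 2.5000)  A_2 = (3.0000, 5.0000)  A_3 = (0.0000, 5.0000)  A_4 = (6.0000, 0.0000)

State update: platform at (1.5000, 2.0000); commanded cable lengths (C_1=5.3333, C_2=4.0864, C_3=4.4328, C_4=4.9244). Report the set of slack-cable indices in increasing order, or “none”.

cable 1: L_1 = ‖A_1−P‖ = 4.5277;  C_1 = 5.3333 → slack
cable 2: L_2 = ‖A_2−P‖ = 3.3541;  C_2 = 4.0864 → slack
cable 3: L_3 = ‖A_3−P‖ = 3.3541;  C_3 = 4.4328 → slack
cable 4: L_4 = ‖A_4−P‖ = 4.9244;  C_4 = 4.9244 → taut

1, 2, 3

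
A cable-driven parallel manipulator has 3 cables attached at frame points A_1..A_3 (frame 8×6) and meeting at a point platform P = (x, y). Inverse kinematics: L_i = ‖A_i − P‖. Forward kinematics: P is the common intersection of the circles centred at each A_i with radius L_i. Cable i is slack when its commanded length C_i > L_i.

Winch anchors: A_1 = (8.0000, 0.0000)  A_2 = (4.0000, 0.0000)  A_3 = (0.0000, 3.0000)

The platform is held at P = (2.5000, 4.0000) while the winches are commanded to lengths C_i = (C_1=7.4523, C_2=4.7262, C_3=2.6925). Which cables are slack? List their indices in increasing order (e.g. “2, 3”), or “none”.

cable 1: L_1 = ‖A_1−P‖ = 6.8007;  C_1 = 7.4523 → slack
cable 2: L_2 = ‖A_2−P‖ = 4.2720;  C_2 = 4.7262 → slack
cable 3: L_3 = ‖A_3−P‖ = 2.6926;  C_3 = 2.6925 → taut

1, 2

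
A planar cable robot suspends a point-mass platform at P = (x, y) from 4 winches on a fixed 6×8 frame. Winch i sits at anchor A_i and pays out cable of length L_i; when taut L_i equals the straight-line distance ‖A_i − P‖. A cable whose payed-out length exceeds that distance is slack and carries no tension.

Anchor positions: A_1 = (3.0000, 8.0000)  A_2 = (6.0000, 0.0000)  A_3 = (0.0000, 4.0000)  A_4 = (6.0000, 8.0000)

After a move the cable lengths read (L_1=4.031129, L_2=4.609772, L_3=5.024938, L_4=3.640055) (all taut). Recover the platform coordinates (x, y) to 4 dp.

expand ‖A_i−P‖²=L_i² and subtract eq 1 (c_i ≔ ‖A_i‖²−L_i²)
c_1 = 9.0000+64.0000−16.2500 = 56.7500
eq1−eq2 → [-6.0000  16.0000]·P = 42.0000
eq1−eq3 → [6.0000  8.0000]·P = 66.0000
eq1−eq4 → [-6.0000  0.0000]·P = -30.0000
2×2 solve → P = (5.0000, 4.5000)
check cable 4: ‖A_4−P‖² = 13.2500 ≈ L_4² = 13.2500 ✓

(5.0000, 4.5000)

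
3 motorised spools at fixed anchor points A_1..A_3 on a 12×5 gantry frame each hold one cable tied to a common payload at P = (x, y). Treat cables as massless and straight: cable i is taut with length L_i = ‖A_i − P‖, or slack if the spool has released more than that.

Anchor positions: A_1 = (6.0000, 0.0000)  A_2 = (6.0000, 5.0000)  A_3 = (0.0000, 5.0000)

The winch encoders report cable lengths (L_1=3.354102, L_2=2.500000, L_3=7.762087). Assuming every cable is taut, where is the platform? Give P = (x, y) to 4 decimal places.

circle eqns → linear via eq_j − eq_1; set q_j = A_j·A_j − L_j²
q_1 = 36.0000+0.0000−11.2500 = 24.7500
0.0000·x − 10.0000·y = q_1−q_2 = -30.0000
12.0000·x − 10.0000·y = q_1−q_3 = 60.0000
solve first two rows → x=7.5000, y=3.0000

(7.5000, 3.0000)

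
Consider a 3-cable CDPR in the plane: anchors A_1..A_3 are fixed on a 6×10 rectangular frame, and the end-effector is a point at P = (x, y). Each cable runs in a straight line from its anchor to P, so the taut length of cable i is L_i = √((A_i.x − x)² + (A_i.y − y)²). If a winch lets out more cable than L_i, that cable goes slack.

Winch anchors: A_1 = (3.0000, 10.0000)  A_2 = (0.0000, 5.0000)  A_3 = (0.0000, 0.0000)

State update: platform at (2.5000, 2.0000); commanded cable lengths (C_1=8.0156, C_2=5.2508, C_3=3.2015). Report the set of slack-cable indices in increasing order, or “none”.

2

cable 1: L_1 = ‖A_1−P‖ = 8.0156;  C_1 = 8.0156 → taut
cable 2: L_2 = ‖A_2−P‖ = 3.9051;  C_2 = 5.2508 → slack
cable 3: L_3 = ‖A_3−P‖ = 3.2016;  C_3 = 3.2015 → taut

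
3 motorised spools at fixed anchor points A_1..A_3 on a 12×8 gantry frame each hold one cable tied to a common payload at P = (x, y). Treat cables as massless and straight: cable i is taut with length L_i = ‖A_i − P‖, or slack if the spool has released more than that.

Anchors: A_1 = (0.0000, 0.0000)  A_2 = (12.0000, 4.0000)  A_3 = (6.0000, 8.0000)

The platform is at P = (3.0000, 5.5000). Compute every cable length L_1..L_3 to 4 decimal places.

(6.2650, 9.1241, 3.9051)

cable 1: Δx=-3.0000, Δy=-5.5000; L_1 = √(Δx²+Δy²) = 6.2650
cable 2: Δx=9.0000, Δy=-1.5000; L_2 = √(Δx²+Δy²) = 9.1241
cable 3: Δx=3.0000, Δy=2.5000; L_3 = √(Δx²+Δy²) = 3.9051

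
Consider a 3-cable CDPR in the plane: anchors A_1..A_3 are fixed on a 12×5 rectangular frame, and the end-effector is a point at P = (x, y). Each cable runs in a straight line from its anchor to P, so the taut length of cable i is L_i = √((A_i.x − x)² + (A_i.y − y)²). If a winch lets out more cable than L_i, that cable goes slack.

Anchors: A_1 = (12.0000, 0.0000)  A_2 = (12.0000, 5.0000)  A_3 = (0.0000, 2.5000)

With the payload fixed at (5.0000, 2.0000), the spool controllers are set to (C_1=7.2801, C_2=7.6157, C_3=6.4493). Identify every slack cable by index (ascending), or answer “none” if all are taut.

cable 1: √((7.0000)²+(-2.0000)²)=7.2801, C_1=7.2801: taut
cable 2: √((7.0000)²+(3.0000)²)=7.6158, C_2=7.6157: taut
cable 3: √((-5.0000)²+(0.5000)²)=5.0249, C_3=6.4493: slack

3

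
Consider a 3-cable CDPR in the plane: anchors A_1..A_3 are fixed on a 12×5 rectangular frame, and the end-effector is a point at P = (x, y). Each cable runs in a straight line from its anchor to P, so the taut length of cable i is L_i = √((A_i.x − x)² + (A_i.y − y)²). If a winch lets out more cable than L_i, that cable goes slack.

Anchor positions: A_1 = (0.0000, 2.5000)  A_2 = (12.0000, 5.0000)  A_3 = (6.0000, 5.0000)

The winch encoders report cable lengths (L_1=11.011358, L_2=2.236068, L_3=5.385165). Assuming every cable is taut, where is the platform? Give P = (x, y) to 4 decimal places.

circle eqns → linear via eq_j − eq_1; set c_j = A_j·A_j − L_j²
c_1 = 0.0000+6.2500−121.2500 = -115.0000
-24.0000·x − 5.0000·y = c_1−c_2 = -279.0000
-12.0000·x − 5.0000·y = c_1−c_3 = -147.0000
solve first two rows → x=11.0000, y=3.0000

(11.0000, 3.0000)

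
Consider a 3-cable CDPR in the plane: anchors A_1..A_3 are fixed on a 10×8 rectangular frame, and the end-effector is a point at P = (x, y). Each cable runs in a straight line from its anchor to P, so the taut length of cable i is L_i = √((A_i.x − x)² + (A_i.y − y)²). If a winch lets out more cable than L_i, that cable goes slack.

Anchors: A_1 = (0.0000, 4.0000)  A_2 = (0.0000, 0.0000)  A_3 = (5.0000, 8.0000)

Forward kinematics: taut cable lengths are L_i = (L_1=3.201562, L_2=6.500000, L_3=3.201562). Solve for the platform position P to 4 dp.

(2.5000, 6.0000)

each cable: (A_i−P)·(A_i−P) = L_i²; let c_i = ‖A_i‖²−L_i²
c_1 = 0.0000+16.0000−10.2500 = 5.7500
row 1: 0.0000x + 8.0000y = 48.0000  (c_2=-42.2500)
row 2: -10.0000x − 8.0000y = -73.0000  (c_3=78.7500)
Cramer on rows 1–2 → x = 2.5000, y = 6.0000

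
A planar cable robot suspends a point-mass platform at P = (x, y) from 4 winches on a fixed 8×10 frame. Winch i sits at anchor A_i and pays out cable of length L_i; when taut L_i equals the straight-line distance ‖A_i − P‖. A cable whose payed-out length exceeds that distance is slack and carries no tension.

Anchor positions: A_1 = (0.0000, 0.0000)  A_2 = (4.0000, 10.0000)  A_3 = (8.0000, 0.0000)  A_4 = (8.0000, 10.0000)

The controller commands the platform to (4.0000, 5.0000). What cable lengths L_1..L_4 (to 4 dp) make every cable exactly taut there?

cable 1: Δx=-4.0000, Δy=-5.0000; L_1 = √(Δx²+Δy²) = 6.4031
cable 2: Δx=0.0000, Δy=5.0000; L_2 = √(Δx²+Δy²) = 5.0000
cable 3: Δx=4.0000, Δy=-5.0000; L_3 = √(Δx²+Δy²) = 6.4031
cable 4: Δx=4.0000, Δy=5.0000; L_4 = √(Δx²+Δy²) = 6.4031

(6.4031, 5.0000, 6.4031, 6.4031)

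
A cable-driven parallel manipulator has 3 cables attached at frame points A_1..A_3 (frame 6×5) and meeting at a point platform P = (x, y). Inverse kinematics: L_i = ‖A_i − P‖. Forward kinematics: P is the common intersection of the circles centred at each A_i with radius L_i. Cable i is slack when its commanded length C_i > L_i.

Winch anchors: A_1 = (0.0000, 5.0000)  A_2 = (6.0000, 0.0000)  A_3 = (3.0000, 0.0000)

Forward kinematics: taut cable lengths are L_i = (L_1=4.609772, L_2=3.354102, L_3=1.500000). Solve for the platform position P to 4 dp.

circle eqns → linear via eq_j − eq_1; set c_j = A_j·A_j − L_j²
c_1 = 0.0000+25.0000−21.2500 = 3.7500
-12.0000·x + 10.0000·y = c_1−c_2 = -21.0000
-6.0000·x + 10.0000·y = c_1−c_3 = -3.0000
solve first two rows → x=3.0000, y=1.5000

(3.0000, 1.5000)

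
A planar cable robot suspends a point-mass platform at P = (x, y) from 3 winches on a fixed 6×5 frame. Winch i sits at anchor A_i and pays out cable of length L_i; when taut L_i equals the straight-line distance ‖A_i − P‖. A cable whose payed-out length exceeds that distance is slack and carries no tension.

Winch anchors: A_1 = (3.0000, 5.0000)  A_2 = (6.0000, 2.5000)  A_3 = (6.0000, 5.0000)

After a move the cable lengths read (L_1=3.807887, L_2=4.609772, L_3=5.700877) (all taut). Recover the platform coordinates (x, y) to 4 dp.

(1.5000, 1.5000)

circle eqns → linear via eq_j − eq_1; set k_j = A_j·A_j − L_j²
k_1 = 9.0000+25.0000−14.5000 = 19.5000
-6.0000·x + 5.0000·y = k_1−k_2 = -1.5000
-6.0000·x + 0.0000·y = k_1−k_3 = -9.0000
solve first two rows → x=1.5000, y=1.5000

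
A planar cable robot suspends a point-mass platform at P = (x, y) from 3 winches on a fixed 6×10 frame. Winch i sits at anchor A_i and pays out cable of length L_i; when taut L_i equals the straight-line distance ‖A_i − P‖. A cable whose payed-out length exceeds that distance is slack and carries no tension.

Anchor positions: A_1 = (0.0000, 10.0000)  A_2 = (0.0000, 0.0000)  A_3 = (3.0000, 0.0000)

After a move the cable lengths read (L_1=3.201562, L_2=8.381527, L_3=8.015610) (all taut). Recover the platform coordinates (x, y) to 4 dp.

(2.5000, 8.0000)

circle eqns → linear via eq_j − eq_1; set q_j = A_j·A_j − L_j²
q_1 = 0.0000+100.0000−10.2500 = 89.7500
0.0000·x + 20.0000·y = q_1−q_2 = 160.0000
-6.0000·x + 20.0000·y = q_1−q_3 = 145.0000
solve first two rows → x=2.5000, y=8.0000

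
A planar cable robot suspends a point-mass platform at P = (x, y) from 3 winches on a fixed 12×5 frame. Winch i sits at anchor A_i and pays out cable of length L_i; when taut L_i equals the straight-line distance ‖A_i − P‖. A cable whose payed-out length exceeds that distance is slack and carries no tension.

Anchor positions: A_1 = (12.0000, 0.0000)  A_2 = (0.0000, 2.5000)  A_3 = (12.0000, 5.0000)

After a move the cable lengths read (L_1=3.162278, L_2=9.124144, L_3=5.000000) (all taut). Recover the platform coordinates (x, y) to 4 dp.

each cable: (A_i−P)·(A_i−P) = L_i²; let k_i = ‖A_i‖²−L_i²
k_1 = 144.0000+0.0000−10.0000 = 134.0000
row 1: 24.0000x − 5.0000y = 211.0000  (k_2=-77.0000)
row 2: 0.0000x − 10.0000y = -10.0000  (k_3=144.0000)
Cramer on rows 1–2 → x = 9.0000, y = 1.0000

(9.0000, 1.0000)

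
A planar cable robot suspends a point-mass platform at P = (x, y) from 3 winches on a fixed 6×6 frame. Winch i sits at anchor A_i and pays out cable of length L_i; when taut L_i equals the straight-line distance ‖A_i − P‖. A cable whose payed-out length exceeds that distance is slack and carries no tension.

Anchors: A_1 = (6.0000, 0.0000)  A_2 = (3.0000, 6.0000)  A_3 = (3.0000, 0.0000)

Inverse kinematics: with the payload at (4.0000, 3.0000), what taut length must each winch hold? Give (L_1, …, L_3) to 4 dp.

L_1: Δ = A_1−P = (2.0000, -3.0000) → ‖Δ‖ = √13.0000 = 3.6056
L_2: Δ = A_2−P = (-1.0000, 3.0000) → ‖Δ‖ = √10.0000 = 3.1623
L_3: Δ = A_3−P = (-1.0000, -3.0000) → ‖Δ‖ = √10.0000 = 3.1623

(3.6056, 3.1623, 3.1623)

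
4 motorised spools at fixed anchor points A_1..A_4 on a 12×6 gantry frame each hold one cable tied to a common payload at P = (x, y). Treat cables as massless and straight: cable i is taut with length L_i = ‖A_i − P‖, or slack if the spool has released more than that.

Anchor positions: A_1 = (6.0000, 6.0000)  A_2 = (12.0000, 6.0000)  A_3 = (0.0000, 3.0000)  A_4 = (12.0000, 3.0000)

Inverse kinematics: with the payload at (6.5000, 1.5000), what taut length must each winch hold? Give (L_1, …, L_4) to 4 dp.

L_1 = √((6.0000−6.5000)² + (6.0000−1.5000)²) = 4.5277
L_2 = √((12.0000−6.5000)² + (6.0000−1.5000)²) = 7.1063
L_3 = √((0.0000−6.5000)² + (3.0000−1.5000)²) = 6.6708
L_4 = √((12.0000−6.5000)² + (3.0000−1.5000)²) = 5.7009

(4.5277, 7.1063, 6.6708, 5.7009)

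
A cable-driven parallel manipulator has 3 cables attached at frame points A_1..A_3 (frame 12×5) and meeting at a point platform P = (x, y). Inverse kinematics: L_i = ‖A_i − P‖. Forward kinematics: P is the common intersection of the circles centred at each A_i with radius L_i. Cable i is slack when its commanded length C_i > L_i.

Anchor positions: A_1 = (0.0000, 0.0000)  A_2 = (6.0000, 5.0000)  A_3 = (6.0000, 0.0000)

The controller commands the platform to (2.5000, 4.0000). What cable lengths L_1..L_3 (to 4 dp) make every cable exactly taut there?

(4.7170, 3.6401, 5.3151)

cable 1: Δx=-2.5000, Δy=-4.0000; L_1 = √(Δx²+Δy²) = 4.7170
cable 2: Δx=3.5000, Δy=1.0000; L_2 = √(Δx²+Δy²) = 3.6401
cable 3: Δx=3.5000, Δy=-4.0000; L_3 = √(Δx²+Δy²) = 5.3151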